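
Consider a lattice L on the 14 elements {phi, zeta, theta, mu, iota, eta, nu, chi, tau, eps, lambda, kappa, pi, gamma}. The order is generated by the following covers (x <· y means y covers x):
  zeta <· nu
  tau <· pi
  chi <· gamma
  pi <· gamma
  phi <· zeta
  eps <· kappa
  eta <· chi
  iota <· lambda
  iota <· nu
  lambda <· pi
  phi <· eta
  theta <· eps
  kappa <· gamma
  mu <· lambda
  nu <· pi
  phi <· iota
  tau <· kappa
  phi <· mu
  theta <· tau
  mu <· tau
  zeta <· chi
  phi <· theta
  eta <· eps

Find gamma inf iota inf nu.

iota

Common lower bounds of {gamma, iota, nu}: iota, phi.
The greatest among these is iota.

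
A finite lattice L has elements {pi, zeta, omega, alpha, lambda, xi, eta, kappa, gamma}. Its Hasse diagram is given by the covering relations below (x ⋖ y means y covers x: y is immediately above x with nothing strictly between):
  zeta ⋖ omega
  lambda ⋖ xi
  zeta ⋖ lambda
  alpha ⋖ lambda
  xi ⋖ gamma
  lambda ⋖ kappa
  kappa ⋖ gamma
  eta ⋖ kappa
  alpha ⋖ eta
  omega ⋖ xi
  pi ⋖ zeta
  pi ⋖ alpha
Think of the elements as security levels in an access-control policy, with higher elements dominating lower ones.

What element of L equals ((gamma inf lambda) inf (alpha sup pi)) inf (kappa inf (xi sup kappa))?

alpha

gamma ∧ lambda = lambda
alpha ∨ pi = alpha
lambda ∧ alpha = alpha
xi ∨ kappa = gamma
kappa ∧ gamma = kappa
alpha ∧ kappa = alpha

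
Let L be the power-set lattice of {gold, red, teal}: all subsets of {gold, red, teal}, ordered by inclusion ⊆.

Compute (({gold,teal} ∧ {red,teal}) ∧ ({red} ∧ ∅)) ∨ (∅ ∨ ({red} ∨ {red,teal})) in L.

{gold,teal} ∧ {red,teal} = {teal}
{red} ∧ ∅ = ∅
{teal} ∧ ∅ = ∅
{red} ∨ {red,teal} = {red,teal}
∅ ∨ {red,teal} = {red,teal}
∅ ∨ {red,teal} = {red,teal}

{red,teal}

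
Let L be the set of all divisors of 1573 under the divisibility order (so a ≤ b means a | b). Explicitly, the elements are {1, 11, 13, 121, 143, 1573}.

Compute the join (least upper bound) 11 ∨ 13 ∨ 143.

143

In the divisibility order, the join is the least common multiple: lcm(11, 13, 143) = 143.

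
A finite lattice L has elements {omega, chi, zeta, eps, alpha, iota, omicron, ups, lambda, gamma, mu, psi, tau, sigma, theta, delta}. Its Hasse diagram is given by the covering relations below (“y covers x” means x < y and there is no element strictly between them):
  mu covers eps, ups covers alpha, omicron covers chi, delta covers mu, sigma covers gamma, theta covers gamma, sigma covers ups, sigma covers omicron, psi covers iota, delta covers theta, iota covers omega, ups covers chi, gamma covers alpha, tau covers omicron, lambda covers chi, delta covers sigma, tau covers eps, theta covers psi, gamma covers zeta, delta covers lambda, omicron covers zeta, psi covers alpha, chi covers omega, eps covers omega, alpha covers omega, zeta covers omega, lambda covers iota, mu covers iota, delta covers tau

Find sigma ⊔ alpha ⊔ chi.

Common upper bounds of {sigma, alpha, chi}: delta, sigma.
The least among these is sigma.

sigma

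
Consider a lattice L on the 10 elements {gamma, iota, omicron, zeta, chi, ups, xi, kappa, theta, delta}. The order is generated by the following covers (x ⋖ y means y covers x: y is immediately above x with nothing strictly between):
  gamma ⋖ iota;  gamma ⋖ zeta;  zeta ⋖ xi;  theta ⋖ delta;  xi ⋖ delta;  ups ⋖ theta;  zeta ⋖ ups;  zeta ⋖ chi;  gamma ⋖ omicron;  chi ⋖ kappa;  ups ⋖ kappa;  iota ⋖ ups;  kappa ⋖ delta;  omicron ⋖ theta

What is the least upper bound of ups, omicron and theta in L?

theta

Common upper bounds of {ups, omicron, theta}: delta, theta.
The least among these is theta.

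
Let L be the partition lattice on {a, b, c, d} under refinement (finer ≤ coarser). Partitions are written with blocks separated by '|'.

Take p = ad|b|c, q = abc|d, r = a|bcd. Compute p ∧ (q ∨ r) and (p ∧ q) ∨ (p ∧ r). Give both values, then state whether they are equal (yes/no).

q ∨ r = abcd, so p ∧ (q ∨ r) = ad|b|c ∧ abcd = ad|b|c.
p ∧ q = a|b|c|d and p ∧ r = a|b|c|d, so (p ∧ q) ∨ (p ∧ r) = a|b|c|d ∨ a|b|c|d = a|b|c|d.
Equal: no.

ad|b|c; a|b|c|d; no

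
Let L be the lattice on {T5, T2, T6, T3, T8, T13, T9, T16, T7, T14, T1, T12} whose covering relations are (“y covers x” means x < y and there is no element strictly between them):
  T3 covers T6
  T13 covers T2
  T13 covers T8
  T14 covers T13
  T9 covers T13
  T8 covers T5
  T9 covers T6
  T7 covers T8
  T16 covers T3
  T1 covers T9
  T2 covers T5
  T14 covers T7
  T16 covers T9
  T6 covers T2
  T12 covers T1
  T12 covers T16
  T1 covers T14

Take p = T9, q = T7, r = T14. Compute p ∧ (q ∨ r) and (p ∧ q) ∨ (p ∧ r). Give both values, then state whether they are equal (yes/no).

T13; T13; yes

q ∨ r = T14, so p ∧ (q ∨ r) = T9 ∧ T14 = T13.
p ∧ q = T8 and p ∧ r = T13, so (p ∧ q) ∨ (p ∧ r) = T8 ∨ T13 = T13.
Equal: yes.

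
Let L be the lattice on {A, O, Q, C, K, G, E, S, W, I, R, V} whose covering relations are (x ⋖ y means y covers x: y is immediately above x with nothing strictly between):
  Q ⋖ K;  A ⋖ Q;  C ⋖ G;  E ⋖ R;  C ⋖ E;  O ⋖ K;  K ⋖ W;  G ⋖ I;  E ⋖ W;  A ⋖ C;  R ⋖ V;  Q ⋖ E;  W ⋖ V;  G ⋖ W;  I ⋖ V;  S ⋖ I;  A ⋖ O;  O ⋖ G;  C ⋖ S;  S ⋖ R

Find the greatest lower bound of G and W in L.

G

Common lower bounds of {G, W}: A, C, G, O.
The greatest among these is G.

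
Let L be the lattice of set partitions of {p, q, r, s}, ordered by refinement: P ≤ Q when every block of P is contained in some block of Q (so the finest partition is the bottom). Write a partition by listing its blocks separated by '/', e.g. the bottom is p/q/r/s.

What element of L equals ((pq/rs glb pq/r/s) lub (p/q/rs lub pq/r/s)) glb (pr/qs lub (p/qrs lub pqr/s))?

pq/rs ∧ pq/r/s = pq/r/s
p/q/rs ∨ pq/r/s = pq/rs
pq/r/s ∨ pq/rs = pq/rs
p/qrs ∨ pqr/s = pqrs
pr/qs ∨ pqrs = pqrs
pq/rs ∧ pqrs = pq/rs

pq/rs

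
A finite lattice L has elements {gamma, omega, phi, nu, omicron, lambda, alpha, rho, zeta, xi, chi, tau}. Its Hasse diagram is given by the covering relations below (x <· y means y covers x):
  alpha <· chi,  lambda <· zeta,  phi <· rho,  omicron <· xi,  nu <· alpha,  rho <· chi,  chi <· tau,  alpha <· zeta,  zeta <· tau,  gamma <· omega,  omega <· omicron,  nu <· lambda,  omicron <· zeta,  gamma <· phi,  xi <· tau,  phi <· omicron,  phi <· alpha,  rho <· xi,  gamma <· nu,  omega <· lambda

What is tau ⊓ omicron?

Common lower bounds of {tau, omicron}: gamma, omega, omicron, phi.
The greatest among these is omicron.

omicron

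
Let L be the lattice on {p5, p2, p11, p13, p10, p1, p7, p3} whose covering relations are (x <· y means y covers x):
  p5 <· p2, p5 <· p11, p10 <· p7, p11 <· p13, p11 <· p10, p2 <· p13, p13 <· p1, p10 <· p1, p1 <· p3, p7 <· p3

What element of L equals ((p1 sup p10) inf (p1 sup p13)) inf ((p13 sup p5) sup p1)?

p1

p1 ∨ p10 = p1
p1 ∨ p13 = p1
p1 ∧ p1 = p1
p13 ∨ p5 = p13
p13 ∨ p1 = p1
p1 ∧ p1 = p1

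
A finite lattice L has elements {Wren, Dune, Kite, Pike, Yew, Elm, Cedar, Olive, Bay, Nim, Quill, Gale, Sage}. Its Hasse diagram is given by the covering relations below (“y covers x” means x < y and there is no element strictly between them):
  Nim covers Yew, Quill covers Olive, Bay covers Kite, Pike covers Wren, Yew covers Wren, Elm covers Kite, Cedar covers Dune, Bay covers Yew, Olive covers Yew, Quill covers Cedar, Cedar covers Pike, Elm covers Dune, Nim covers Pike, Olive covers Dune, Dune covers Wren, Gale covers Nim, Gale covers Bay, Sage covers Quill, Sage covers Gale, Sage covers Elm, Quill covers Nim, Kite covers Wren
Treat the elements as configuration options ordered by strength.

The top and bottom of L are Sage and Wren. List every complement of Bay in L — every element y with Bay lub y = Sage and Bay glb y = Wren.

Need y with Bay ∨ y = Sage and Bay ∧ y = Wren.
Checking each element gives: Cedar, Dune.

Cedar, Dune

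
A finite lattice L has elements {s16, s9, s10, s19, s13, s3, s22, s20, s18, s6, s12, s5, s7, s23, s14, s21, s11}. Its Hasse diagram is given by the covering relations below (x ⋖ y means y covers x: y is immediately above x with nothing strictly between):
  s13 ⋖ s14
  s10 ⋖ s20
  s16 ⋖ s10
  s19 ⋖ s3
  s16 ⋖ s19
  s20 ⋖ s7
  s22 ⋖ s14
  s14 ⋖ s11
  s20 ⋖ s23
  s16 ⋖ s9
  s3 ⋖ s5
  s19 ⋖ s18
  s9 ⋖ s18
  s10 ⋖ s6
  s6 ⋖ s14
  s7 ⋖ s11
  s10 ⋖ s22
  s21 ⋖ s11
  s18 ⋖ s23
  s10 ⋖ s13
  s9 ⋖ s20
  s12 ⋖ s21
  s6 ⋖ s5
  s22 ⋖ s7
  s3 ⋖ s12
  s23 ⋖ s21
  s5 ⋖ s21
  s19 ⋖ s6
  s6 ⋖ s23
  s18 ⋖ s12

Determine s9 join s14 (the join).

Common upper bounds of {s9, s14}: s11.
The least among these is s11.

s11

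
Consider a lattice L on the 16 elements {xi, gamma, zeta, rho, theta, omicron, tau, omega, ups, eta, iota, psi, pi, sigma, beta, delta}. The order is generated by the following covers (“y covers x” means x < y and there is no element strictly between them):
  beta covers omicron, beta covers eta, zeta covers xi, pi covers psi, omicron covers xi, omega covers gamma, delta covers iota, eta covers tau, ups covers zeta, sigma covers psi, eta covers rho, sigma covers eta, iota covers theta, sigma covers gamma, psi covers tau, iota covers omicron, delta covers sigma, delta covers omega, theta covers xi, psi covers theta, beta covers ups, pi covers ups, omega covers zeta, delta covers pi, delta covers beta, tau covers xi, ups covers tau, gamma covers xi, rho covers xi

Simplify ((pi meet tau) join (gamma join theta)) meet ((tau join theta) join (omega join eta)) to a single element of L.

pi ∧ tau = tau
gamma ∨ theta = sigma
tau ∨ sigma = sigma
tau ∨ theta = psi
omega ∨ eta = delta
psi ∨ delta = delta
sigma ∧ delta = sigma

sigma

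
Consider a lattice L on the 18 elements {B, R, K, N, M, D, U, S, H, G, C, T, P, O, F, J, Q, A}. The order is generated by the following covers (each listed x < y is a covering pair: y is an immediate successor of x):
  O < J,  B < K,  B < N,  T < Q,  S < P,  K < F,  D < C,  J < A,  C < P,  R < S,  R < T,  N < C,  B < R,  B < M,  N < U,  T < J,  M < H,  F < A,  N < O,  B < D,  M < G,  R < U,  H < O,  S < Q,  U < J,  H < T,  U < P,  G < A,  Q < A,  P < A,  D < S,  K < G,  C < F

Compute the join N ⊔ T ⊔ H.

J

Common upper bounds of {N, T, H}: A, J.
The least among these is J.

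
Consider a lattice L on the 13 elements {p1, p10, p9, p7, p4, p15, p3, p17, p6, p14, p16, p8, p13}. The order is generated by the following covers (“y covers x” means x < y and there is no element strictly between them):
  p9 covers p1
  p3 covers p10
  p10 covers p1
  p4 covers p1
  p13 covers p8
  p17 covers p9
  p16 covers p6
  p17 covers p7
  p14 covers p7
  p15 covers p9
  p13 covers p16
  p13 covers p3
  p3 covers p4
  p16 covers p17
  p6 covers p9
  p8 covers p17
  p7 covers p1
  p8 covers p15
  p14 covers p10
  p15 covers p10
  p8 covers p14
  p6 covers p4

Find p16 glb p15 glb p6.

p9

Common lower bounds of {p16, p15, p6}: p1, p9.
The greatest among these is p9.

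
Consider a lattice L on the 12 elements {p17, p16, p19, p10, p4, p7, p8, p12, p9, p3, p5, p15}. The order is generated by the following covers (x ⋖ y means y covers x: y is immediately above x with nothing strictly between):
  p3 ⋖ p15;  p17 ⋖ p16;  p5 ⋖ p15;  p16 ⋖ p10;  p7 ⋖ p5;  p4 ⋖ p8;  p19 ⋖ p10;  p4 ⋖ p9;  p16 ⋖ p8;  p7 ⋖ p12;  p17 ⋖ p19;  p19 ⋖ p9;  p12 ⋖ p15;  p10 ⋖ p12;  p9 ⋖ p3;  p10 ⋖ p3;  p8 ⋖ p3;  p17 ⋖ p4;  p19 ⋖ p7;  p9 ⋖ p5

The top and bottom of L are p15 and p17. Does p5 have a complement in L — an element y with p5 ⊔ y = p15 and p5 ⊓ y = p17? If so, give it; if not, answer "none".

Need y with p5 ∨ y = p15 and p5 ∧ y = p17.
Checking each element gives: p16.

p16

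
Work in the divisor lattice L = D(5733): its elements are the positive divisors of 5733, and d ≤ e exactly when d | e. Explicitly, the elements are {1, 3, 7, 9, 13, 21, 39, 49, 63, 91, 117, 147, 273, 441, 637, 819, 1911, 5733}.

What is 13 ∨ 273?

273

In the divisibility order, the join is the least common multiple: lcm(13, 273) = 273.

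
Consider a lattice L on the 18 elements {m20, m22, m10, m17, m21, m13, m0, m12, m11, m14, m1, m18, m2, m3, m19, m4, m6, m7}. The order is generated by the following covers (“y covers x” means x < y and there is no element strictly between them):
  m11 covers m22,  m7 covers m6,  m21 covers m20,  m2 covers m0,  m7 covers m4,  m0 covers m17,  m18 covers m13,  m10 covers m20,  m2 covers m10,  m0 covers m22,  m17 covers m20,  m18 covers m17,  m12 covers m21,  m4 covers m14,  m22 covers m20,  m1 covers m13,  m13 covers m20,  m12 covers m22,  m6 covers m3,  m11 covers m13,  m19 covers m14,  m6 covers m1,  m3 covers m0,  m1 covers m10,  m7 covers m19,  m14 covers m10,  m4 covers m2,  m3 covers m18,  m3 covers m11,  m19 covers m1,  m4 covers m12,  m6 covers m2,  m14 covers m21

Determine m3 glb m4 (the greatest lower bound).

m0

Common lower bounds of {m3, m4}: m0, m17, m20, m22.
The greatest among these is m0.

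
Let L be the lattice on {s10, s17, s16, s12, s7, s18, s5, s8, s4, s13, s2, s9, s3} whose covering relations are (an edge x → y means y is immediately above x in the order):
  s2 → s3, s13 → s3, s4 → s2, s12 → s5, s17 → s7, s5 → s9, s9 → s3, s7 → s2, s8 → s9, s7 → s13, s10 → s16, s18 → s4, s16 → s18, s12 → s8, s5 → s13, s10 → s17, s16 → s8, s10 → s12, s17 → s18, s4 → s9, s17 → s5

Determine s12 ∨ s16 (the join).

Common upper bounds of {s12, s16}: s3, s8, s9.
The least among these is s8.

s8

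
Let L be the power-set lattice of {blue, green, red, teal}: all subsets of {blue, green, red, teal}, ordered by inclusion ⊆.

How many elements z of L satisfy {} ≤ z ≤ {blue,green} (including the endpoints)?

The interval [{}, {blue,green}] = {{blue,green}, {blue}, {green}, {}}, which has 4 elements.

4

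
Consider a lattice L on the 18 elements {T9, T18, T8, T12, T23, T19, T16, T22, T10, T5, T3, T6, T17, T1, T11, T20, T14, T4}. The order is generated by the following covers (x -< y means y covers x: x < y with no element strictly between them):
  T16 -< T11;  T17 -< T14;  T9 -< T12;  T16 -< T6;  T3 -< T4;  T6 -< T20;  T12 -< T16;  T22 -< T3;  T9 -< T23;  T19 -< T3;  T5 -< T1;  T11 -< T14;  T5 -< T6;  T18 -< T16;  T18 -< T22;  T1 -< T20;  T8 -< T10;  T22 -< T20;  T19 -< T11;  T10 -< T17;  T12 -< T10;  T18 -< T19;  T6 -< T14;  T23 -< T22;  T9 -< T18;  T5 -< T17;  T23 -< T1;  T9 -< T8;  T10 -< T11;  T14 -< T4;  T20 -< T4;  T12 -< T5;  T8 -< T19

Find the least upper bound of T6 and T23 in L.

Common upper bounds of {T6, T23}: T20, T4.
The least among these is T20.

T20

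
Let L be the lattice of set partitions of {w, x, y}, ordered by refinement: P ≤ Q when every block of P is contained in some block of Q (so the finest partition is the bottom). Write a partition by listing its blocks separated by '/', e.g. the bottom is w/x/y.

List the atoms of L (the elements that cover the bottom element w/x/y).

w/xy, wx/y, wy/x

The atoms are exactly the elements that cover w/x/y: w/xy, wx/y, wy/x.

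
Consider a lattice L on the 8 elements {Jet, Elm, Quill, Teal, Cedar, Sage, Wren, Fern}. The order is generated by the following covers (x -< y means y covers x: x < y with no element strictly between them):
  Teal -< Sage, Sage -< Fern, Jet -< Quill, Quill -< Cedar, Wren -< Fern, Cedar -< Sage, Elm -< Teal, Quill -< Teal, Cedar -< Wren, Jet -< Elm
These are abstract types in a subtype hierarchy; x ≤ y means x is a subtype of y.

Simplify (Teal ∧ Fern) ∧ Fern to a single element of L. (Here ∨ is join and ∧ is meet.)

Teal ∧ Fern = Teal
Teal ∧ Fern = Teal

Teal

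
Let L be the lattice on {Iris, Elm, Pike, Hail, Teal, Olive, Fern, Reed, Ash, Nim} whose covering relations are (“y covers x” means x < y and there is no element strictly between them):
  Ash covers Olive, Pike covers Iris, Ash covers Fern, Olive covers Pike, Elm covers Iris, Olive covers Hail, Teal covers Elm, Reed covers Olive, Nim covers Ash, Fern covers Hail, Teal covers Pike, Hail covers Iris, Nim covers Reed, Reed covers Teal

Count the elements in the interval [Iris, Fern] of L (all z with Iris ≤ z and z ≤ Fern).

3

The interval [Iris, Fern] = {Fern, Hail, Iris}, which has 3 elements.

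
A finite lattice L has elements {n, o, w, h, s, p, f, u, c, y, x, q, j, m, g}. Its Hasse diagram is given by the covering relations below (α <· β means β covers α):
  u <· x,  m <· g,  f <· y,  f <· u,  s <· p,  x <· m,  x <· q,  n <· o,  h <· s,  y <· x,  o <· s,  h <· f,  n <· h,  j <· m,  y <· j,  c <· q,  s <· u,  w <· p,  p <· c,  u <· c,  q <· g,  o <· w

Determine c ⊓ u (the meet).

u

Common lower bounds of {c, u}: f, h, n, o, s, u.
The greatest among these is u.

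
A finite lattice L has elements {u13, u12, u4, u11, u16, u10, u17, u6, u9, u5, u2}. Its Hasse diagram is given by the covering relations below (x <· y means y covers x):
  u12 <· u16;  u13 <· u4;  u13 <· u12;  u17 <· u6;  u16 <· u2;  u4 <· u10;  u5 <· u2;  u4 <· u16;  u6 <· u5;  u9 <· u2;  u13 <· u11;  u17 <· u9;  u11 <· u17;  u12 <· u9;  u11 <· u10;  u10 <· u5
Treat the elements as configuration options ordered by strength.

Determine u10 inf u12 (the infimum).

Common lower bounds of {u10, u12}: u13.
The greatest among these is u13.

u13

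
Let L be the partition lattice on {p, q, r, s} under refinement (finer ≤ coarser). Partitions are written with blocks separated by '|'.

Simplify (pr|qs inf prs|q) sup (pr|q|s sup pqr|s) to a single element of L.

pr|qs ∧ prs|q = pr|q|s
pr|q|s ∨ pqr|s = pqr|s
pr|q|s ∨ pqr|s = pqr|s

pqr|s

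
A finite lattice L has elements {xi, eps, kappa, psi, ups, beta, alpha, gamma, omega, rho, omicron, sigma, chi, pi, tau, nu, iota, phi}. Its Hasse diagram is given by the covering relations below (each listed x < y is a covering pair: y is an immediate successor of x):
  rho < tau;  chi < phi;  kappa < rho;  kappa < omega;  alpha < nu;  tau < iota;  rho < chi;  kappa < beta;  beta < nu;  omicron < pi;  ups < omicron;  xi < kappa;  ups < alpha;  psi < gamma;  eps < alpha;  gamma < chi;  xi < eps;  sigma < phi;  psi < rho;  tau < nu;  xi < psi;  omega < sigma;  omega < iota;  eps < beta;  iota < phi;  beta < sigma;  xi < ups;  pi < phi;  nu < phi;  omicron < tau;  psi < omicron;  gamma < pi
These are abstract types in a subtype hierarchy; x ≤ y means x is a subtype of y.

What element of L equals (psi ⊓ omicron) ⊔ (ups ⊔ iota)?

psi ∧ omicron = psi
ups ∨ iota = iota
psi ∨ iota = iota

iota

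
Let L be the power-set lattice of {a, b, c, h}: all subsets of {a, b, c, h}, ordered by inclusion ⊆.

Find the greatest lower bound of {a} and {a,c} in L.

Common lower bounds of {{a}, {a,c}}: {a}, {}.
The greatest among these is {a}.

{a}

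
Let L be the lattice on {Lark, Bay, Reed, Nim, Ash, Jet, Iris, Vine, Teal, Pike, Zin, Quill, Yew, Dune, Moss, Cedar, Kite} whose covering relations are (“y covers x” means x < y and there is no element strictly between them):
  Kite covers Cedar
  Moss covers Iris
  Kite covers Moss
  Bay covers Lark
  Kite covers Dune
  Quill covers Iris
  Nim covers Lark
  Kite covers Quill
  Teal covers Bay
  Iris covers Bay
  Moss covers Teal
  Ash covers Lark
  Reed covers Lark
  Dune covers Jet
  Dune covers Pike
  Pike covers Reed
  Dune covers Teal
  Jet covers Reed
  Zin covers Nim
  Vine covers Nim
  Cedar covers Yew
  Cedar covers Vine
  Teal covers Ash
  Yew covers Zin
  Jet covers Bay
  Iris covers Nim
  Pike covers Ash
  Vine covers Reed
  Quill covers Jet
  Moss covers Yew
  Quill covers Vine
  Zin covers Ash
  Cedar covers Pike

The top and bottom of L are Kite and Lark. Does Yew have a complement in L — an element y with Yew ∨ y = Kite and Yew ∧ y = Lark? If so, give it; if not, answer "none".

Jet

Need y with Yew ∨ y = Kite and Yew ∧ y = Lark.
Checking each element gives: Jet.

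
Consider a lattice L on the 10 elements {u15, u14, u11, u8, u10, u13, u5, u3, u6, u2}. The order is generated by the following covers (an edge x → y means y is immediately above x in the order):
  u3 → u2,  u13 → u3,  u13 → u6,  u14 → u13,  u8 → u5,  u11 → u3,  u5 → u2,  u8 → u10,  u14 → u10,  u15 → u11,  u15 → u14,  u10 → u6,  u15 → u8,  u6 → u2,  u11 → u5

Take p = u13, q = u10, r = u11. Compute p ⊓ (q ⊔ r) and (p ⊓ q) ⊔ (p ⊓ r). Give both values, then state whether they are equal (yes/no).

u13; u14; no

q ⊔ r = u2, so p ⊓ (q ⊔ r) = u13 ⊓ u2 = u13.
p ⊓ q = u14 and p ⊓ r = u15, so (p ⊓ q) ⊔ (p ⊓ r) = u14 ⊔ u15 = u14.
Equal: no.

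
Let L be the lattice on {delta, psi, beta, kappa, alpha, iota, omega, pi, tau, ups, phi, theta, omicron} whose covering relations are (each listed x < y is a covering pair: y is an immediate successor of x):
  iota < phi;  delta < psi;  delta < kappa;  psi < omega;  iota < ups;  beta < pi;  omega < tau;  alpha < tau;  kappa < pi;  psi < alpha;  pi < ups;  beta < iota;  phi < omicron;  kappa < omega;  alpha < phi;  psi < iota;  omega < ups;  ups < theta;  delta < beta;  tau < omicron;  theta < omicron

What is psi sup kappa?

Common upper bounds of {psi, kappa}: omega, omicron, tau, theta, ups.
The least among these is omega.

omega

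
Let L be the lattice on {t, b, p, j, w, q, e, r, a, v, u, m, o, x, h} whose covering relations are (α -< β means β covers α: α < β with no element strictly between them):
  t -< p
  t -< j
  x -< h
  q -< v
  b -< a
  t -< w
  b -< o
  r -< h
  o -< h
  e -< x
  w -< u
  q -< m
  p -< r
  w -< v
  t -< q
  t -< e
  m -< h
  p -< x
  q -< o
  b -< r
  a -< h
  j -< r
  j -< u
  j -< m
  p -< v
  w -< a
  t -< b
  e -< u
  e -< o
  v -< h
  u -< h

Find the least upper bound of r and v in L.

h

Common upper bounds of {r, v}: h.
The least among these is h.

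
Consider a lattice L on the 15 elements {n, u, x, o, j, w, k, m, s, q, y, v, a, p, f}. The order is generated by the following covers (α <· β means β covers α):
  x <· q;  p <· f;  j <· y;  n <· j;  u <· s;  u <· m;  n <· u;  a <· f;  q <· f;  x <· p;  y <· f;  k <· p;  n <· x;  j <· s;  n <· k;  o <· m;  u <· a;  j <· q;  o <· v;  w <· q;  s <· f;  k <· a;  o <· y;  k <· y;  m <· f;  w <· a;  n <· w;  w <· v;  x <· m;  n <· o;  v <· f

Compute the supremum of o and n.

Common upper bounds of {o, n}: f, m, o, v, y.
The least among these is o.

o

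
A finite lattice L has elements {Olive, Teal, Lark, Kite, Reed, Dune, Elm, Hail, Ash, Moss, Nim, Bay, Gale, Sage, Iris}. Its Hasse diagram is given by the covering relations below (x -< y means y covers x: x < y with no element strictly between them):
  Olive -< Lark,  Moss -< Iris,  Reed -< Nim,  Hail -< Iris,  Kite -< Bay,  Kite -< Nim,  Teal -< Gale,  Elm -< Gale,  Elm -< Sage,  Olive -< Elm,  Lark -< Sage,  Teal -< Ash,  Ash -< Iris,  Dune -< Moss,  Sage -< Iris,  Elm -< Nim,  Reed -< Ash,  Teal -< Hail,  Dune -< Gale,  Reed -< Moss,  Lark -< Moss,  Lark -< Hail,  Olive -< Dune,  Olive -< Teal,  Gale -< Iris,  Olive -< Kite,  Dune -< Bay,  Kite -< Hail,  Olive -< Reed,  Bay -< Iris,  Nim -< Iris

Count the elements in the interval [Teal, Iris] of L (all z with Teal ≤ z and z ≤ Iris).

5

The interval [Teal, Iris] = {Ash, Gale, Hail, Iris, Teal}, which has 5 elements.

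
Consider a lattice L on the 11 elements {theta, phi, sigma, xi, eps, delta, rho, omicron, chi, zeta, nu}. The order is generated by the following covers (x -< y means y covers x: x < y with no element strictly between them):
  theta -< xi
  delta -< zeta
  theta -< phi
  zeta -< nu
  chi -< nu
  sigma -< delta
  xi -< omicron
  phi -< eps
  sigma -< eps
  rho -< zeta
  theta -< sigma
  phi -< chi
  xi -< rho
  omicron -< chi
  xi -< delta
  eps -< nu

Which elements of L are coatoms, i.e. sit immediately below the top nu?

chi, eps, zeta

The coatoms are exactly the elements covered by nu: chi, eps, zeta.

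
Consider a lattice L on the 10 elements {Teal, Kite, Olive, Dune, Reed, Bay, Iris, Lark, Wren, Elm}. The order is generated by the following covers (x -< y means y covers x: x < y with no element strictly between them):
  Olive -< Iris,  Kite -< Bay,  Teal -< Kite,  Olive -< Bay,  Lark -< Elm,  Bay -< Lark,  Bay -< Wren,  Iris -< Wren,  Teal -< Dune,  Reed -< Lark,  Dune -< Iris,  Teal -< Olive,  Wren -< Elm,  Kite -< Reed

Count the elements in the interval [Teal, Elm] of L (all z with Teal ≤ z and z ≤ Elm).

The interval [Teal, Elm] = {Bay, Dune, Elm, Iris, Kite, Lark, Olive, Reed, Teal, Wren}, which has 10 elements.

10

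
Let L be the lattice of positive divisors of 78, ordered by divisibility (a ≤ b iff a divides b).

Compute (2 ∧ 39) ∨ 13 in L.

13

2 ∧ 39 = 1
1 ∨ 13 = 13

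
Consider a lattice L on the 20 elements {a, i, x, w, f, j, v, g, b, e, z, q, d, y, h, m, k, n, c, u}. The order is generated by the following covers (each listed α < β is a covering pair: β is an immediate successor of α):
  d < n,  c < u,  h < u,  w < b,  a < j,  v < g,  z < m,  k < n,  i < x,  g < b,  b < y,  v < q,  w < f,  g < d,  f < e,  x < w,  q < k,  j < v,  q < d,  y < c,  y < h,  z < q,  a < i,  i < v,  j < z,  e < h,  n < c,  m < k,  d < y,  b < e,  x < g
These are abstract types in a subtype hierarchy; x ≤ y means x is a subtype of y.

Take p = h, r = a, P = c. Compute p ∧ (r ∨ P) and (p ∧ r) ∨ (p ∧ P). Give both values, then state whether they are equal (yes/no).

r ∨ P = c, so p ∧ (r ∨ P) = h ∧ c = y.
p ∧ r = a and p ∧ P = y, so (p ∧ r) ∨ (p ∧ P) = a ∨ y = y.
Equal: yes.

y; y; yes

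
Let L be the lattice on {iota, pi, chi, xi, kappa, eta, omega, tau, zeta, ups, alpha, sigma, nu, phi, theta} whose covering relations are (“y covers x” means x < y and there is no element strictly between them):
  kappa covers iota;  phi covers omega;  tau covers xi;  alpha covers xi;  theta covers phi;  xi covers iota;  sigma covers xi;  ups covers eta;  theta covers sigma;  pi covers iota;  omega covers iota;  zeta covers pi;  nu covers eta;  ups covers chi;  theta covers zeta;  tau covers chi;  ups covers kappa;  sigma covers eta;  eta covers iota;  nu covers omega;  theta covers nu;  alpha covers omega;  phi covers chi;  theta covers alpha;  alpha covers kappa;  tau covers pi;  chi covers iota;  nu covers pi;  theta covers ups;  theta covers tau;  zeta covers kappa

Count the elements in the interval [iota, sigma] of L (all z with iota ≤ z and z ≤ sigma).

The interval [iota, sigma] = {eta, iota, sigma, xi}, which has 4 elements.

4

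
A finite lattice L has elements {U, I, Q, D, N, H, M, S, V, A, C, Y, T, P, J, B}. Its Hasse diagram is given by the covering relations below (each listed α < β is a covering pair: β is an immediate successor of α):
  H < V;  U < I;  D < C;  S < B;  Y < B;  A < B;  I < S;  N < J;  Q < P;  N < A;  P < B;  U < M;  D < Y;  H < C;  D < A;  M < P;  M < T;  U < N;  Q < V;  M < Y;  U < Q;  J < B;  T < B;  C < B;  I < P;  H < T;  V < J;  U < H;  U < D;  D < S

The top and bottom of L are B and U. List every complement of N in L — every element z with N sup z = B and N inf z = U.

Need z with N ∨ z = B and N ∧ z = U.
Checking each element gives: C, I, M, P, S, T, Y.

C, I, M, P, S, T, Y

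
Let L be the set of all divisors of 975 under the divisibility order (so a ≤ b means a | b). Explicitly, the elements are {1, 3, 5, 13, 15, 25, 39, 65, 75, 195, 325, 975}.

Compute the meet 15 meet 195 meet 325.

In the divisibility order, the meet is the greatest common divisor: gcd(15, 195, 325) = 5.

5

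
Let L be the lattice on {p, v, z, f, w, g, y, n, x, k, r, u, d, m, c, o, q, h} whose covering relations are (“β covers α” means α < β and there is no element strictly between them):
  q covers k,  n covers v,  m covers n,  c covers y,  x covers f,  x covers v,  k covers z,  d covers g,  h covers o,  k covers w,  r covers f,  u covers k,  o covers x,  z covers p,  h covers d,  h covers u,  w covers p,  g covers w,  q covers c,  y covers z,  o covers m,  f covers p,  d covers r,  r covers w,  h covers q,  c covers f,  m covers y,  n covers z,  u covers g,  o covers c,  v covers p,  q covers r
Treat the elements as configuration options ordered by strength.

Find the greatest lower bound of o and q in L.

Common lower bounds of {o, q}: c, f, p, y, z.
The greatest among these is c.

c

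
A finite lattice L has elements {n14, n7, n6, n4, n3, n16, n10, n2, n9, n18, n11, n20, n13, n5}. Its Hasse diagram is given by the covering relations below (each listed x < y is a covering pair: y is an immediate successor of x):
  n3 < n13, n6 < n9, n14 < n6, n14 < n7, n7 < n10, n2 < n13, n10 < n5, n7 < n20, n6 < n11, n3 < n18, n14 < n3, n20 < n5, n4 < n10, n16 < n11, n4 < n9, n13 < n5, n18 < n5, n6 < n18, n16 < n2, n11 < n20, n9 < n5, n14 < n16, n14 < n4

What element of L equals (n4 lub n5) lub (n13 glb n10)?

n5

n4 ∨ n5 = n5
n13 ∧ n10 = n14
n5 ∨ n14 = n5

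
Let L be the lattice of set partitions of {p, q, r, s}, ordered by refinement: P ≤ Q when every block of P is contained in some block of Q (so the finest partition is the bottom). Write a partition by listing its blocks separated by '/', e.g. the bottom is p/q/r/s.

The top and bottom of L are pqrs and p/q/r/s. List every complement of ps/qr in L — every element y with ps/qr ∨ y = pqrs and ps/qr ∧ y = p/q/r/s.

Need y with ps/qr ∨ y = pqrs and ps/qr ∧ y = p/q/r/s.
Checking each element gives: p/q/rs, p/qs/r, pq/r/s, pq/rs, pr/q/s, pr/qs.

p/q/rs, p/qs/r, pq/r/s, pq/rs, pr/q/s, pr/qs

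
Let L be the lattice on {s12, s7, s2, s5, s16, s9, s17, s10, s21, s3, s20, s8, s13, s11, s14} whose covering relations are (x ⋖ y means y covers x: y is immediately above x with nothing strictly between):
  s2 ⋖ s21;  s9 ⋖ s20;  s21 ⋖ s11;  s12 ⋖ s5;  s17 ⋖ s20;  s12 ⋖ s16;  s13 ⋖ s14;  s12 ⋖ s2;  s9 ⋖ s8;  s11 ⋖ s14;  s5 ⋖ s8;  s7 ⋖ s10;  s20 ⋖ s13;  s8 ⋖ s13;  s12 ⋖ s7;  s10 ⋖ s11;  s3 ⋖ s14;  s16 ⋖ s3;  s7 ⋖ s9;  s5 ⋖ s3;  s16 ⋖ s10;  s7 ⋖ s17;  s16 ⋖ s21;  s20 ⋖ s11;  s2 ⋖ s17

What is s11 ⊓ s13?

s20

Common lower bounds of {s11, s13}: s12, s17, s2, s20, s7, s9.
The greatest among these is s20.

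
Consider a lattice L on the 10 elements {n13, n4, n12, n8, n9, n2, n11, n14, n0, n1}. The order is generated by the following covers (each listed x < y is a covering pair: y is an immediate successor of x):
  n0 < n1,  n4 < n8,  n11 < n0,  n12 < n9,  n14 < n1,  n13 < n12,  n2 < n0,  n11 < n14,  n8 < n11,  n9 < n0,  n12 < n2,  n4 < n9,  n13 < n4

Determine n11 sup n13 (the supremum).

Common upper bounds of {n11, n13}: n0, n1, n11, n14.
The least among these is n11.

n11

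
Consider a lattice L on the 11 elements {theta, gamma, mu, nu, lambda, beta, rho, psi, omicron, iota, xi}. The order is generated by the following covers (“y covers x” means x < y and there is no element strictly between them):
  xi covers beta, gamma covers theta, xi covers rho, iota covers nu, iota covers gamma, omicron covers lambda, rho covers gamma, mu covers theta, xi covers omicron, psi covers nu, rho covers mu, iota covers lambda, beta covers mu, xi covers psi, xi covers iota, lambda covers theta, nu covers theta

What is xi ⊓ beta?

beta

Common lower bounds of {xi, beta}: beta, mu, theta.
The greatest among these is beta.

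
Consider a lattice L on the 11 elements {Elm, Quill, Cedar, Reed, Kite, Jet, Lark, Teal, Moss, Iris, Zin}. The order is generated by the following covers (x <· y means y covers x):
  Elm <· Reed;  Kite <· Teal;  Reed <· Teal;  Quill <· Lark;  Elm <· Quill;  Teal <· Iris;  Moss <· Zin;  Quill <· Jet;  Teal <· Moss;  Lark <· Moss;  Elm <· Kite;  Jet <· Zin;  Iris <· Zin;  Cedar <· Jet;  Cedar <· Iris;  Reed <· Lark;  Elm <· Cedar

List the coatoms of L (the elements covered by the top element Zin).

Iris, Jet, Moss

The coatoms are exactly the elements covered by Zin: Iris, Jet, Moss.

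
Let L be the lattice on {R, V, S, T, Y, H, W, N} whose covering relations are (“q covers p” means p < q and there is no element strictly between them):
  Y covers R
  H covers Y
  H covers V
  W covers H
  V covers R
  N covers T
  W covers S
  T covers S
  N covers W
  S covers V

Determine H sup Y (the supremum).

H

Common upper bounds of {H, Y}: H, N, W.
The least among these is H.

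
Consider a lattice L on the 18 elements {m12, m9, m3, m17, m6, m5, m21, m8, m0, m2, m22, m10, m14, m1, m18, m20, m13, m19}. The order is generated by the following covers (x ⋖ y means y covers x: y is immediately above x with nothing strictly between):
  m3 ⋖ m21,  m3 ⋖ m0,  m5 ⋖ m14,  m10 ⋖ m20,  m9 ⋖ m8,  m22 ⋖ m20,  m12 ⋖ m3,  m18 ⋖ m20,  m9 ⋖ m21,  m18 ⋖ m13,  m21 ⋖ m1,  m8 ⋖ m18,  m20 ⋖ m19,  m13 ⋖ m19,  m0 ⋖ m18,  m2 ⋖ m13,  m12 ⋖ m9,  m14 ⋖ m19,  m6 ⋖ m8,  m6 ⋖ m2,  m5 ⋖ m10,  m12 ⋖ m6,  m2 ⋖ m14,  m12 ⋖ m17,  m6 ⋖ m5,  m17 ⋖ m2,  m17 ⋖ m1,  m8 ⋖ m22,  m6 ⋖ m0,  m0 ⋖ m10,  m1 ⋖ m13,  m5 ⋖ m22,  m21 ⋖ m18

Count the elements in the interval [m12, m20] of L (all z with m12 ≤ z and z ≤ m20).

The interval [m12, m20] = {m0, m10, m12, m18, m20, m21, m22, m3, m5, m6, m8, m9}, which has 12 elements.

12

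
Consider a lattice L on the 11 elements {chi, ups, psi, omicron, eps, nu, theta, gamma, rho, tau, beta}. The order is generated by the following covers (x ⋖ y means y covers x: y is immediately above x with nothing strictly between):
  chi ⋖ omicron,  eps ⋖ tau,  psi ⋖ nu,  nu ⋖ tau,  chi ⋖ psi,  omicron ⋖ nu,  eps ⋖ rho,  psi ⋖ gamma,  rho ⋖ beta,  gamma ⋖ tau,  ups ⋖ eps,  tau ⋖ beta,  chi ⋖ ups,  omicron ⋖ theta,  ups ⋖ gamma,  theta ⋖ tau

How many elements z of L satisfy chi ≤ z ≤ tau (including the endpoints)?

The interval [chi, tau] = {chi, eps, gamma, nu, omicron, psi, tau, theta, ups}, which has 9 elements.

9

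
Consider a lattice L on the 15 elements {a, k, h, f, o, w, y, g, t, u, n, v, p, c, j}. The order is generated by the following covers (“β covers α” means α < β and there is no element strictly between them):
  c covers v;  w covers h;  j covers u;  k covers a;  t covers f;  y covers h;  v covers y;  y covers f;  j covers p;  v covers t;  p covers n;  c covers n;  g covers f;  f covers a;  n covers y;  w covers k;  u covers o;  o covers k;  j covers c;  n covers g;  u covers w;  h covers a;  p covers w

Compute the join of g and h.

n

Common upper bounds of {g, h}: c, j, n, p.
The least among these is n.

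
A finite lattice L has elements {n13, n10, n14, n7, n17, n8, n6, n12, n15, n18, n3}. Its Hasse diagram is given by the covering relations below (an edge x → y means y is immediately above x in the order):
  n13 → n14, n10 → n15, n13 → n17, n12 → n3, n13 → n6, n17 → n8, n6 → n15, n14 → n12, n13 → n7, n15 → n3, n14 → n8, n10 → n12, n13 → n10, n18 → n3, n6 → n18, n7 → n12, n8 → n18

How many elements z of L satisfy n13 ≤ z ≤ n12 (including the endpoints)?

The interval [n13, n12] = {n10, n12, n13, n14, n7}, which has 5 elements.

5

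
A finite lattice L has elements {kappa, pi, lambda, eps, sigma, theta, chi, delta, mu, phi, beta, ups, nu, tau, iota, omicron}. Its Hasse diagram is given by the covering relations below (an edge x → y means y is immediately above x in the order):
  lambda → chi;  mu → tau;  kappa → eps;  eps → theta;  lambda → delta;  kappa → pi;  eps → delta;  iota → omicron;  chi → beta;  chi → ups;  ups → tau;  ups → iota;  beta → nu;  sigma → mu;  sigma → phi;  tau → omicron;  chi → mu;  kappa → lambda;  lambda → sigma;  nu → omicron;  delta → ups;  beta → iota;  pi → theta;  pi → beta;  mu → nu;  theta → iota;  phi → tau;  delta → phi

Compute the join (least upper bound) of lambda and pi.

beta

Common upper bounds of {lambda, pi}: beta, iota, nu, omicron.
The least among these is beta.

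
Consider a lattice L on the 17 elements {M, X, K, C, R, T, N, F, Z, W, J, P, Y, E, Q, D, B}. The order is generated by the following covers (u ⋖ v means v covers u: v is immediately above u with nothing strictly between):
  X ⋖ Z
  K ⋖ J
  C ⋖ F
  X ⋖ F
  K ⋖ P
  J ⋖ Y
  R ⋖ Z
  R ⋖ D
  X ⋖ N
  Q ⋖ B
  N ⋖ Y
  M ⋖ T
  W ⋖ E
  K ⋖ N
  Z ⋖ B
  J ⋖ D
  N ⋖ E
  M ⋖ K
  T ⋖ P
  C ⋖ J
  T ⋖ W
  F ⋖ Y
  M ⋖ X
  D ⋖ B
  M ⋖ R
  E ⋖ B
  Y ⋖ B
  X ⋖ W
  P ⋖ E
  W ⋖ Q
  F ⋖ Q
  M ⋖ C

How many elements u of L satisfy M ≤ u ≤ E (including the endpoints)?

The interval [M, E] = {E, K, M, N, P, T, W, X}, which has 8 elements.

8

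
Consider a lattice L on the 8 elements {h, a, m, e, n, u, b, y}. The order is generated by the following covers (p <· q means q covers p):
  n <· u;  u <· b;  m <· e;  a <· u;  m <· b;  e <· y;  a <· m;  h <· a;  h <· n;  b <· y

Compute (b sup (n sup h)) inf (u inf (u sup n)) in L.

n ∨ h = n
b ∨ n = b
u ∨ n = u
u ∧ u = u
b ∧ u = u

u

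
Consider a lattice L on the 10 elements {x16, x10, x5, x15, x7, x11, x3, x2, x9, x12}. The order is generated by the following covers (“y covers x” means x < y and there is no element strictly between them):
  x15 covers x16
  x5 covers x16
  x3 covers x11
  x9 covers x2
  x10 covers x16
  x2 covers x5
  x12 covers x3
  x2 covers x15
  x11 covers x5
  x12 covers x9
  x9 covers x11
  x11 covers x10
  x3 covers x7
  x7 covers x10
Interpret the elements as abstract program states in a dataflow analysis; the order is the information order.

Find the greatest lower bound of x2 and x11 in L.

Common lower bounds of {x2, x11}: x16, x5.
The greatest among these is x5.

x5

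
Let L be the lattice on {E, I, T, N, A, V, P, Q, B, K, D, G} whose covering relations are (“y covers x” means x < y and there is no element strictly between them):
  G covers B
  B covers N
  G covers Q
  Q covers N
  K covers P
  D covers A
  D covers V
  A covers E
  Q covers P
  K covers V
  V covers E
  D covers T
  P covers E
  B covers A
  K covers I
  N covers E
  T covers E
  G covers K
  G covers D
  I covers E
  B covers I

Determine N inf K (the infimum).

E

Common lower bounds of {N, K}: E.
The greatest among these is E.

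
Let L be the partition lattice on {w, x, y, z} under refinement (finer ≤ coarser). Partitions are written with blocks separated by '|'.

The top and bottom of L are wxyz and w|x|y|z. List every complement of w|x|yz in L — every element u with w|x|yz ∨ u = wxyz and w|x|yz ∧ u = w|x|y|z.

wxy|z, wxz|y, wy|xz, wz|xy

Need u with w|x|yz ∨ u = wxyz and w|x|yz ∧ u = w|x|y|z.
Checking each element gives: wxy|z, wxz|y, wy|xz, wz|xy.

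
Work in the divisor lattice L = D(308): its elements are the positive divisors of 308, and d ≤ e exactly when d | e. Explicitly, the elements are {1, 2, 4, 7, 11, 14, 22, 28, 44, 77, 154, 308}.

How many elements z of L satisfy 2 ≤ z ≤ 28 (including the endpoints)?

The interval [2, 28] = {14, 2, 28, 4}, which has 4 elements.

4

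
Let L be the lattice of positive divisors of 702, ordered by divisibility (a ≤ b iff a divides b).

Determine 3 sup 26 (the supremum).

In the divisibility order, the join is the least common multiple: lcm(3, 26) = 78.

78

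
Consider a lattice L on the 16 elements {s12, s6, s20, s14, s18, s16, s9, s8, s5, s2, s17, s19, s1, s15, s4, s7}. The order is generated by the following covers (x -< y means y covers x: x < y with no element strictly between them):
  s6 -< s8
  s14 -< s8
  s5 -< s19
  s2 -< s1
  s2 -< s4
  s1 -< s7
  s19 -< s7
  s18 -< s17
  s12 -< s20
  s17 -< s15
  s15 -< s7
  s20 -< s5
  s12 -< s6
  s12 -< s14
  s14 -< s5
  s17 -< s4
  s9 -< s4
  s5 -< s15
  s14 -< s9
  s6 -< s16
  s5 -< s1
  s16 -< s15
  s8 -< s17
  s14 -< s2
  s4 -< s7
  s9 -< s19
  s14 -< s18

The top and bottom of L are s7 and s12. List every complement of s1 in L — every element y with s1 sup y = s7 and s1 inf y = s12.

s16, s6

Need y with s1 ∨ y = s7 and s1 ∧ y = s12.
Checking each element gives: s16, s6.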